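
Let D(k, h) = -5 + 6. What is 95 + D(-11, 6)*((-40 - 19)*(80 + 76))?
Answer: -9109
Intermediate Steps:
D(k, h) = 1
95 + D(-11, 6)*((-40 - 19)*(80 + 76)) = 95 + 1*((-40 - 19)*(80 + 76)) = 95 + 1*(-59*156) = 95 + 1*(-9204) = 95 - 9204 = -9109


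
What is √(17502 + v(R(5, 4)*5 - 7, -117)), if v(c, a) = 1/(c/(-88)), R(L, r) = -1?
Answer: 28*√201/3 ≈ 132.32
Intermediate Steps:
v(c, a) = -88/c (v(c, a) = 1/(c*(-1/88)) = 1/(-c/88) = -88/c)
√(17502 + v(R(5, 4)*5 - 7, -117)) = √(17502 - 88/(-1*5 - 7)) = √(17502 - 88/(-5 - 7)) = √(17502 - 88/(-12)) = √(17502 - 88*(-1/12)) = √(17502 + 22/3) = √(52528/3) = 28*√201/3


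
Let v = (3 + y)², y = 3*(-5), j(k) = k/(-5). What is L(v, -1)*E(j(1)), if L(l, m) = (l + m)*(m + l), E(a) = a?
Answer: -20449/5 ≈ -4089.8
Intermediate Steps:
j(k) = -k/5 (j(k) = k*(-⅕) = -k/5)
y = -15
v = 144 (v = (3 - 15)² = (-12)² = 144)
L(l, m) = (l + m)² (L(l, m) = (l + m)*(l + m) = (l + m)²)
L(v, -1)*E(j(1)) = (144 - 1)²*(-⅕*1) = 143²*(-⅕) = 20449*(-⅕) = -20449/5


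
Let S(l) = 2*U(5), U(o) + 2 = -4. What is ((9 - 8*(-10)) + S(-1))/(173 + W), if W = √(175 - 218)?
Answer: 13321/29972 - 77*I*√43/29972 ≈ 0.44445 - 0.016846*I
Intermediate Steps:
U(o) = -6 (U(o) = -2 - 4 = -6)
W = I*√43 (W = √(-43) = I*√43 ≈ 6.5574*I)
S(l) = -12 (S(l) = 2*(-6) = -12)
((9 - 8*(-10)) + S(-1))/(173 + W) = ((9 - 8*(-10)) - 12)/(173 + I*√43) = ((9 + 80) - 12)/(173 + I*√43) = (89 - 12)/(173 + I*√43) = 77/(173 + I*√43)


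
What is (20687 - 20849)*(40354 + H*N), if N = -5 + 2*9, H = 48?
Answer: -6638436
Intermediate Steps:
N = 13 (N = -5 + 18 = 13)
(20687 - 20849)*(40354 + H*N) = (20687 - 20849)*(40354 + 48*13) = -162*(40354 + 624) = -162*40978 = -6638436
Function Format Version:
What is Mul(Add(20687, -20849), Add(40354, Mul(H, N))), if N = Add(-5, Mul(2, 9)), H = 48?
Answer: -6638436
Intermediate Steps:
N = 13 (N = Add(-5, 18) = 13)
Mul(Add(20687, -20849), Add(40354, Mul(H, N))) = Mul(Add(20687, -20849), Add(40354, Mul(48, 13))) = Mul(-162, Add(40354, 624)) = Mul(-162, 40978) = -6638436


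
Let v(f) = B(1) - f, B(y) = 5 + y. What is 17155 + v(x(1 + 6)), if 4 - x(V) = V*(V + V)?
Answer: 17255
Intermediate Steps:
x(V) = 4 - 2*V² (x(V) = 4 - V*(V + V) = 4 - V*2*V = 4 - 2*V²)
v(f) = 6 - f (v(f) = (5 + 1) - f = 6 - f)
17155 + v(x(1 + 6)) = 17155 + (6 - (4 - 2*(1 + 6)²)) = 17155 + (6 - (4 - 2*7²)) = 17155 + (6 - (4 - 2*49)) = 17155 + (6 - (4 - 98)) = 17155 + (6 - 1*(-94)) = 17155 + (6 + 94) = 17155 + 100 = 17255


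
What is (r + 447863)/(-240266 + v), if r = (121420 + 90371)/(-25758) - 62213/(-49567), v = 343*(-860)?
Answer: -190599583485425/227791203406452 ≈ -0.83673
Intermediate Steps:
v = -294980
r = -2965120681/425582262 (r = 211791*(-1/25758) - 62213*(-1/49567) = -70597/8586 + 62213/49567 = -2965120681/425582262 ≈ -6.9672)
(r + 447863)/(-240266 + v) = (-2965120681/425582262 + 447863)/(-240266 - 294980) = (190599583485425/425582262)/(-535246) = (190599583485425/425582262)*(-1/535246) = -190599583485425/227791203406452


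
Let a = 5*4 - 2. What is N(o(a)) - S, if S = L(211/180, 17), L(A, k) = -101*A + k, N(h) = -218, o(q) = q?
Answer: -20989/180 ≈ -116.61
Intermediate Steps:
a = 18 (a = 20 - 2 = 18)
L(A, k) = k - 101*A
S = -18251/180 (S = 17 - 21311/180 = -18251/180 ≈ -101.39)
N(o(a)) - S = -218 - 1*(-18251/180) = -218 + 18251/180 = -20989/180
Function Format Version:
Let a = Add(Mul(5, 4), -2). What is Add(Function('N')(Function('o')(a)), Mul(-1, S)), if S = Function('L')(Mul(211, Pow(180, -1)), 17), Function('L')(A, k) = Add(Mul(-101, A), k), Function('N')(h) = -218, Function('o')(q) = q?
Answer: Rational(-20989, 180) ≈ -116.61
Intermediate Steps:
a = 18 (a = Add(20, -2) = 18)
Function('L')(A, k) = Add(k, Mul(-101, A))
S = Rational(-18251, 180) (S = Add(17, Mul(-101, Mul(211, Pow(180, -1)))) = Add(17, Mul(-101, Mul(211, Rational(1, 180)))) = Add(17, Mul(-101, Rational(211, 180))) = Add(17, Rational(-21311, 180)) = Rational(-18251, 180) ≈ -101.39)
Add(Function('N')(Function('o')(a)), Mul(-1, S)) = Add(-218, Mul(-1, Rational(-18251, 180))) = Add(-218, Rational(18251, 180)) = Rational(-20989, 180)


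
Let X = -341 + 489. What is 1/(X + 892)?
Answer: 1/1040 ≈ 0.00096154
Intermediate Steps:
X = 148
1/(X + 892) = 1/(148 + 892) = 1/1040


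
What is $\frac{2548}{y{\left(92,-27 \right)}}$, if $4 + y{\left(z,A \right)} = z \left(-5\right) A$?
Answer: $\frac{637}{3104} \approx 0.20522$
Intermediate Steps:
$y{\left(z,A \right)} = -4 - 5 A z$ ($y{\left(z,A \right)} = -4 + z \left(-5\right) A = -4 + - 5 z A = -4 - 5 A z$)
$\frac{2548}{y{\left(92,-27 \right)}} = \frac{2548}{-4 - \left(-135\right) 92} = \frac{2548}{-4 + 12420} = \frac{2548}{12416} = 2548 \cdot \frac{1}{12416} = \frac{637}{3104}$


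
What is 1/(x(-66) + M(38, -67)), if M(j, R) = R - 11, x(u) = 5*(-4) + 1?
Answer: -1/97 ≈ -0.010309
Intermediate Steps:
x(u) = -19 (x(u) = -20 + 1 = -19)
M(j, R) = -11 + R
1/(x(-66) + M(38, -67)) = 1/(-19 + (-11 - 67)) = 1/(-19 - 78) = 1/(-97) = -1/97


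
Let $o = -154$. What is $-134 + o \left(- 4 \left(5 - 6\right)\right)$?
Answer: $-750$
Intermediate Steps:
$-134 + o \left(- 4 \left(5 - 6\right)\right) = -134 - 154 \left(- 4 \left(5 - 6\right)\right) = -134 - 154 \left(\left(-4\right) \left(-1\right)\right) = -134 - 616 = -750$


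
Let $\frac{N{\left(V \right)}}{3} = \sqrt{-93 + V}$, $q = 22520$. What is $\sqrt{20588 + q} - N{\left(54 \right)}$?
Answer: $2 \sqrt{10777} - 3 i \sqrt{39} \approx 207.62 - 18.735 i$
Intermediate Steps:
$N{\left(V \right)} = 3 \sqrt{-93 + V}$
$\sqrt{20588 + q} - N{\left(54 \right)} = \sqrt{20588 + 22520} - 3 \sqrt{-93 + 54} = \sqrt{43108} - 3 \sqrt{-39} = 2 \sqrt{10777} - 3 i \sqrt{39}$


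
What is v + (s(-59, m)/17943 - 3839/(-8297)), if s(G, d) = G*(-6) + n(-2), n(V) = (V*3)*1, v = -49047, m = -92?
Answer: -2433901914268/49624357 ≈ -49047.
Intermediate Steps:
n(V) = 3*V (n(V) = (3*V)*1 = 3*V)
s(G, d) = -6 - 6*G (s(G, d) = G*(-6) + 3*(-2) = -6*G - 6 = -6 - 6*G)
v + (s(-59, m)/17943 - 3839/(-8297)) = -49047 + ((-6 - 6*(-59))/17943 - 3839/(-8297)) = -49047 + ((-6 + 354)*(1/17943) - 3839*(-1/8297)) = -49047 + (348*(1/17943) + 3839/8297) = -49047 + (116/5981 + 3839/8297) = -49047 + 23923511/49624357 = -2433901914268/49624357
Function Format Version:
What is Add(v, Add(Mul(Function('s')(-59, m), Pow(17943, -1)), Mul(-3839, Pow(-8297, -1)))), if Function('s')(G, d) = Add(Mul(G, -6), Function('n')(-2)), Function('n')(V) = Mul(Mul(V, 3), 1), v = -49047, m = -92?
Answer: Rational(-2433901914268, 49624357) ≈ -49047.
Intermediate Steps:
Function('n')(V) = Mul(3, V) (Function('n')(V) = Mul(Mul(3, V), 1) = Mul(3, V))
Function('s')(G, d) = Add(-6, Mul(-6, G)) (Function('s')(G, d) = Add(Mul(G, -6), Mul(3, -2)) = Add(Mul(-6, G), -6) = Add(-6, Mul(-6, G)))
Add(v, Add(Mul(Function('s')(-59, m), Pow(17943, -1)), Mul(-3839, Pow(-8297, -1)))) = Add(-49047, Add(Mul(Add(-6, Mul(-6, -59)), Pow(17943, -1)), Mul(-3839, Pow(-8297, -1)))) = Add(-49047, Add(Mul(Add(-6, 354), Rational(1, 17943)), Mul(-3839, Rational(-1, 8297)))) = Add(-49047, Add(Mul(348, Rational(1, 17943)), Rational(3839, 8297))) = Add(-49047, Add(Rational(116, 5981), Rational(3839, 8297))) = Add(-49047, Rational(23923511, 49624357)) = Rational(-2433901914268, 49624357)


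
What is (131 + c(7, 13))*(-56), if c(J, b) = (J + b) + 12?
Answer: -9128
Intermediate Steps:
c(J, b) = 12 + J + b
(131 + c(7, 13))*(-56) = (131 + (12 + 7 + 13))*(-56) = (131 + 32)*(-56) = 163*(-56) = -9128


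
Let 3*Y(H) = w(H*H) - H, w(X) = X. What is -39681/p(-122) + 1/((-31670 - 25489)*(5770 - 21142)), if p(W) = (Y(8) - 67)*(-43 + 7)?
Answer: -50094306263/2196620370 ≈ -22.805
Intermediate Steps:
Y(H) = -H/3 + H²/3 (Y(H) = (H*H - H)/3 = (H² - H)/3 = -H/3 + H²/3)
p(W) = 1740 (p(W) = ((⅓)*8*(-1 + 8) - 67)*(-43 + 7) = ((⅓)*8*7 - 67)*(-36) = (56/3 - 67)*(-36) = -145/3*(-36) = 1740)
-39681/p(-122) + 1/((-31670 - 25489)*(5770 - 21142)) = -39681/1740 + 1/((-31670 - 25489)*(5770 - 21142)) = -39681*1/1740 + 1/(-57159*(-15372)) = -13227/580 - 1/57159*(-1/15372) = -13227/580 + 1/878648148 = -50094306263/2196620370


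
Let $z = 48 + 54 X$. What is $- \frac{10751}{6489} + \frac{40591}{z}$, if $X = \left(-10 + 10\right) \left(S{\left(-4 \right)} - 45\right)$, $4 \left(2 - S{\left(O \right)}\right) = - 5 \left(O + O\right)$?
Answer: $\frac{87626317}{103824} \approx 843.99$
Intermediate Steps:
$S{\left(O \right)} = 2 + \frac{5 O}{2}$ ($S{\left(O \right)} = 2 - \frac{\left(-5\right) \left(O + O\right)}{4} = 2 - \frac{\left(-5\right) 2 O}{4} = 2 - \frac{\left(-10\right) O}{4} = 2 + \frac{5 O}{2}$)
$X = 0$ ($X = \left(-10 + 10\right) \left(\left(2 + \frac{5}{2} \left(-4\right)\right) - 45\right) = 0 \left(\left(2 - 10\right) - 45\right) = 0 \left(-8 - 45\right) = 0 \left(-53\right) = 0$)
$z = 48$ ($z = 48 + 54 \cdot 0 = 48 + 0 = 48$)
$- \frac{10751}{6489} + \frac{40591}{z} = - \frac{10751}{6489} + \frac{40591}{48} = \frac{87626317}{103824}$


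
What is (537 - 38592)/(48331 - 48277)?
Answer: -12685/18 ≈ -704.72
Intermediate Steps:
(537 - 38592)/(48331 - 48277) = -38055/54 = -38055*1/54 = -12685/18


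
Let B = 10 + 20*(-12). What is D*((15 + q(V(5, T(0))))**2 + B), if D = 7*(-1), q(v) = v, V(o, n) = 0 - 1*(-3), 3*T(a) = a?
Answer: -658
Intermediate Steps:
T(a) = a/3
V(o, n) = 3 (V(o, n) = 0 + 3 = 3)
D = -7
B = -230 (B = 10 - 240 = -230)
D*((15 + q(V(5, T(0))))**2 + B) = -7*((15 + 3)**2 - 230) = -7*(18**2 - 230) = -7*(324 - 230) = -7*94 = -658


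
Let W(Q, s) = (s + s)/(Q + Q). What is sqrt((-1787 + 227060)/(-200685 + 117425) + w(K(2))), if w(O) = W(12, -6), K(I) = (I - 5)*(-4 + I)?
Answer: 7*I*sqrt(113379305)/41630 ≈ 1.7904*I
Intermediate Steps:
W(Q, s) = s/Q (W(Q, s) = (2*s)/((2*Q)) = (2*s)*(1/(2*Q)) = s/Q)
K(I) = (-5 + I)*(-4 + I)
w(O) = -1/2 (w(O) = -6/12 = -6*1/12 = -1/2)
sqrt((-1787 + 227060)/(-200685 + 117425) + w(K(2))) = sqrt((-1787 + 227060)/(-200685 + 117425) - 1/2) = sqrt(225273/(-83260) - 1/2) = sqrt(225273*(-1/83260) - 1/2) = sqrt(-225273/83260 - 1/2) = sqrt(-266903/83260) = 7*I*sqrt(113379305)/41630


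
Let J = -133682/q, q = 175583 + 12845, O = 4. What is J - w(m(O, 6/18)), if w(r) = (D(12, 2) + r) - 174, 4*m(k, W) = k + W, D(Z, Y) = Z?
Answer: 90562571/565284 ≈ 160.21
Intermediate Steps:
q = 188428
J = -66841/94214 (J = -133682/188428 = -133682*1/188428 = -66841/94214 ≈ -0.70946)
m(k, W) = W/4 + k/4 (m(k, W) = (k + W)/4 = (W + k)/4 = W/4 + k/4)
w(r) = -162 + r (w(r) = (12 + r) - 174 = -162 + r)
J - w(m(O, 6/18)) = -66841/94214 - (-162 + ((6/18)/4 + (¼)*4)) = -66841/94214 - (-162 + ((6*(1/18))/4 + 1)) = -66841/94214 - (-162 + ((¼)*(⅓) + 1)) = -66841/94214 - (-162 + (1/12 + 1)) = -66841/94214 - (-162 + 13/12) = -66841/94214 - 1*(-1931/12) = -66841/94214 + 1931/12 = 90562571/565284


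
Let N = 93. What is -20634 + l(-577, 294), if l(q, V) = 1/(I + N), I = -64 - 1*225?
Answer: -4044265/196 ≈ -20634.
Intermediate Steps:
I = -289 (I = -64 - 225 = -289)
l(q, V) = -1/196 (l(q, V) = 1/(-289 + 93) = 1/(-196) = -1/196)
-20634 + l(-577, 294) = -20634 - 1/196 = -4044265/196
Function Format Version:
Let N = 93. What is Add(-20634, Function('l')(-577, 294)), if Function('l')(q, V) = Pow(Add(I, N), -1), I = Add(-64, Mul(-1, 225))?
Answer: Rational(-4044265, 196) ≈ -20634.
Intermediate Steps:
I = -289 (I = Add(-64, -225) = -289)
Function('l')(q, V) = Rational(-1, 196) (Function('l')(q, V) = Pow(Add(-289, 93), -1) = Pow(-196, -1) = Rational(-1, 196))
Add(-20634, Function('l')(-577, 294)) = Add(-20634, Rational(-1, 196)) = Rational(-4044265, 196)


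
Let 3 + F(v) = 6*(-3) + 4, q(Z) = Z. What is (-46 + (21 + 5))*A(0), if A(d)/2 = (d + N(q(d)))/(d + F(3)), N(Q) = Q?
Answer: 0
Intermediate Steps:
F(v) = -17 (F(v) = -3 + (6*(-3) + 4) = -3 + (-18 + 4) = -3 - 14 = -17)
A(d) = 4*d/(-17 + d) (A(d) = 2*((d + d)/(d - 17)) = 2*((2*d)/(-17 + d)) = 2*(2*d/(-17 + d)) = 4*d/(-17 + d))
(-46 + (21 + 5))*A(0) = (-46 + (21 + 5))*(4*0/(-17 + 0)) = (-46 + 26)*(4*0/(-17)) = -80*0*(-1)/17 = -20*0 = 0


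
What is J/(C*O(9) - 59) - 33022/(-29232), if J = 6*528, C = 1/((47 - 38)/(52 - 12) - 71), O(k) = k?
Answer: -128321414749/2446557624 ≈ -52.450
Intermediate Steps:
C = -40/2831 (C = 1/(9/40 - 71) = 1/(-2831/40) = -40/2831 ≈ -0.014129)
J = 3168
J/(C*O(9) - 59) - 33022/(-29232) = 3168/(-40/2831*9 - 59) - 33022/(-29232) = 3168/(-360/2831 - 59) - 33022*(-1/29232) = 3168/(-167389/2831) + 16511/14616 = 3168*(-2831/167389) + 16511/14616 = -8968608/167389 + 16511/14616 = -128321414749/2446557624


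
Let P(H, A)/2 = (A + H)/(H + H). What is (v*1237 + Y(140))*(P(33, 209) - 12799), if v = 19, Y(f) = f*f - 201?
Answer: -1646364250/3 ≈ -5.4879e+8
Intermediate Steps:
Y(f) = -201 + f**2 (Y(f) = f**2 - 201 = -201 + f**2)
P(H, A) = (A + H)/H (P(H, A) = 2*((A + H)/(H + H)) = 2*((A + H)/((2*H))) = 2*((A + H)*(1/(2*H))) = 2*((A + H)/(2*H)) = (A + H)/H)
(v*1237 + Y(140))*(P(33, 209) - 12799) = (19*1237 + (-201 + 140**2))*((209 + 33)/33 - 12799) = (23503 + (-201 + 19600))*((1/33)*242 - 12799) = (23503 + 19399)*(22/3 - 12799) = 42902*(-38375/3) = -1646364250/3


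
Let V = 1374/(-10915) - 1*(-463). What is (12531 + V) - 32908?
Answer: -217362684/10915 ≈ -19914.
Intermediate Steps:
V = 5052271/10915 (V = 1374*(-1/10915) + 463 = -1374/10915 + 463 = 5052271/10915 ≈ 462.87)
(12531 + V) - 32908 = (12531 + 5052271/10915) - 32908 = 141828136/10915 - 32908 = -217362684/10915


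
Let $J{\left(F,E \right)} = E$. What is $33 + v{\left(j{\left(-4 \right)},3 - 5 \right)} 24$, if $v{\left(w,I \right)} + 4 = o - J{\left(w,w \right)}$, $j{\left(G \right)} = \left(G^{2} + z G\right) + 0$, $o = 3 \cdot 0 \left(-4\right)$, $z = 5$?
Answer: $33$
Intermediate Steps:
$o = 0$ ($o = 0 \left(-4\right) = 0$)
$j{\left(G \right)} = G^{2} + 5 G$ ($j{\left(G \right)} = \left(G^{2} + 5 G\right) + 0 = G^{2} + 5 G$)
$v{\left(w,I \right)} = -4 - w$ ($v{\left(w,I \right)} = -4 + \left(0 - w\right) = -4 - w$)
$33 + v{\left(j{\left(-4 \right)},3 - 5 \right)} 24 = 33 + \left(-4 - - 4 \left(5 - 4\right)\right) 24 = 33 + \left(-4 - \left(-4\right) 1\right) 24 = 33 + \left(-4 - -4\right) 24 = 33 + \left(-4 + 4\right) 24 = 33 + 0 \cdot 24 = 33 + 0 = 33$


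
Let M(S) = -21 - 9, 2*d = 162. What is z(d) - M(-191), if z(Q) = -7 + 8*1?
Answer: 31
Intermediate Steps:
d = 81 (d = (1/2)*162 = 81)
z(Q) = 1 (z(Q) = -7 + 8 = 1)
M(S) = -30
z(d) - M(-191) = 1 - 1*(-30) = 1 + 30 = 31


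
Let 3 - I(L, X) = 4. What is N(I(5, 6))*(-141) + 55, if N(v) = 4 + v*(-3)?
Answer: -932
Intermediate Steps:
I(L, X) = -1 (I(L, X) = 3 - 1*4 = 3 - 4 = -1)
N(v) = 4 - 3*v
N(I(5, 6))*(-141) + 55 = (4 - 3*(-1))*(-141) + 55 = (4 + 3)*(-141) + 55 = 7*(-141) + 55 = -987 + 55 = -932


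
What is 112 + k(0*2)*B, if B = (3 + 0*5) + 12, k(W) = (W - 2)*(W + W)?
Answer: 112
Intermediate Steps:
k(W) = 2*W*(-2 + W) (k(W) = (-2 + W)*(2*W) = 2*W*(-2 + W))
B = 15 (B = (3 + 0) + 12 = 3 + 12 = 15)
112 + k(0*2)*B = 112 + (2*(0*2)*(-2 + 0*2))*15 = 112 + (2*0*(-2 + 0))*15 = 112 + (2*0*(-2))*15 = 112 + 0*15 = 112 + 0 = 112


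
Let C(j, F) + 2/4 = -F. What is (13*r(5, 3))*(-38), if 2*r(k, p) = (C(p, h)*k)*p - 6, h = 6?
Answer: 51129/2 ≈ 25565.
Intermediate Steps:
C(j, F) = -½ - F
r(k, p) = -3 - 13*k*p/4 (r(k, p) = (((-½ - 1*6)*k)*p - 6)/2 = (((-½ - 6)*k)*p - 6)/2 = ((-13*k/2)*p - 6)/2 = (-13*k*p/2 - 6)/2 = (-6 - 13*k*p/2)/2 = -3 - 13*k*p/4)
(13*r(5, 3))*(-38) = (13*(-3 - 13/4*5*3))*(-38) = (13*(-3 - 195/4))*(-38) = (13*(-207/4))*(-38) = -2691/4*(-38) = 51129/2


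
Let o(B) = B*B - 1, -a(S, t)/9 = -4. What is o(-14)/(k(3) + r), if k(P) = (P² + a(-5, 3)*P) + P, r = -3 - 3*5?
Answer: 65/34 ≈ 1.9118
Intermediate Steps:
a(S, t) = 36 (a(S, t) = -9*(-4) = 36)
o(B) = -1 + B² (o(B) = B² - 1 = -1 + B²)
r = -18 (r = -3 - 15 = -18)
k(P) = P² + 37*P (k(P) = (P² + 36*P) + P = P² + 37*P)
o(-14)/(k(3) + r) = (-1 + (-14)²)/(3*(37 + 3) - 18) = (-1 + 196)/(3*40 - 18) = 195/(120 - 18) = 195/102 = 195*(1/102) = 65/34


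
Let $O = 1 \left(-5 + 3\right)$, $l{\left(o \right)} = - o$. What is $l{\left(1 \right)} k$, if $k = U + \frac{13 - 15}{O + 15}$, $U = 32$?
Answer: $- \frac{414}{13} \approx -31.846$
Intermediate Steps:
$O = -2$ ($O = 1 \left(-2\right) = -2$)
$k = \frac{414}{13}$ ($k = 32 + \frac{13 - 15}{-2 + 15} = 32 - \frac{2}{13} = \frac{414}{13} \approx 31.846$)
$l{\left(1 \right)} k = \left(-1\right) 1 \cdot \frac{414}{13} = \left(-1\right) \frac{414}{13} = - \frac{414}{13}$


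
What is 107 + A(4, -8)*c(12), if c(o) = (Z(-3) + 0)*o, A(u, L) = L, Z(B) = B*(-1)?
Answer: -181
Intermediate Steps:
Z(B) = -B
c(o) = 3*o (c(o) = (-1*(-3) + 0)*o = (3 + 0)*o = 3*o)
107 + A(4, -8)*c(12) = 107 - 24*12 = 107 - 8*36 = 107 - 288 = -181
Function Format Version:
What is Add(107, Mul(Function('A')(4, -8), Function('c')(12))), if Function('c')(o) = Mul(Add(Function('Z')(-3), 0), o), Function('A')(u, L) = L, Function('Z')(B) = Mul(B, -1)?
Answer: -181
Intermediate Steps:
Function('Z')(B) = Mul(-1, B)
Function('c')(o) = Mul(3, o) (Function('c')(o) = Mul(Add(Mul(-1, -3), 0), o) = Mul(Add(3, 0), o) = Mul(3, o))
Add(107, Mul(Function('A')(4, -8), Function('c')(12))) = Add(107, Mul(-8, Mul(3, 12))) = Add(107, Mul(-8, 36)) = Add(107, -288) = -181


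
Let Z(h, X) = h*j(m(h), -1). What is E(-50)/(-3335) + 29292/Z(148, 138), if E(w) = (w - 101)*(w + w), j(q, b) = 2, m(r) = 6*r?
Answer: 4660961/49358 ≈ 94.432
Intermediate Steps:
E(w) = 2*w*(-101 + w) (E(w) = (-101 + w)*(2*w) = 2*w*(-101 + w))
Z(h, X) = 2*h (Z(h, X) = h*2 = 2*h)
E(-50)/(-3335) + 29292/Z(148, 138) = (2*(-50)*(-101 - 50))/(-3335) + 29292/((2*148)) = (2*(-50)*(-151))*(-1/3335) + 29292/296 = 15100*(-1/3335) + 29292*(1/296) = -3020/667 + 7323/74 = 4660961/49358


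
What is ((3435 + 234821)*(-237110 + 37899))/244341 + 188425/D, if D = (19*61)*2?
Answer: -109973694772163/566382438 ≈ -1.9417e+5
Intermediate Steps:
D = 2318 (D = 1159*2 = 2318)
((3435 + 234821)*(-237110 + 37899))/244341 + 188425/D = ((3435 + 234821)*(-237110 + 37899))/244341 + 188425/2318 = (238256*(-199211))*(1/244341) + 188425*(1/2318) = -47463216016*1/244341 + 188425/2318 = -47463216016/244341 + 188425/2318 = -109973694772163/566382438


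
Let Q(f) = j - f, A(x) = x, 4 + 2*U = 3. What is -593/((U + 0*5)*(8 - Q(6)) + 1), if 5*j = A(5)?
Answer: 1186/11 ≈ 107.82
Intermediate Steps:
U = -1/2 (U = -2 + (1/2)*3 = -2 + 3/2 = -1/2 ≈ -0.50000)
j = 1 (j = (1/5)*5 = 1)
Q(f) = 1 - f
-593/((U + 0*5)*(8 - Q(6)) + 1) = -593/((-1/2 + 0*5)*(8 - (1 - 1*6)) + 1) = -593/((-1/2 + 0)*(8 - (1 - 6)) + 1) = -593/(-(8 - 1*(-5))/2 + 1) = -593/(-(8 + 5)/2 + 1) = -593/(-1/2*13 + 1) = -593/(-13/2 + 1) = -593/(-11/2) = -593*(-2/11) = 1186/11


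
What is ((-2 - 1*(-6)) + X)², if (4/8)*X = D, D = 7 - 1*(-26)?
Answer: 4900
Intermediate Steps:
D = 33 (D = 7 + 26 = 33)
X = 66 (X = 2*33 = 66)
((-2 - 1*(-6)) + X)² = ((-2 - 1*(-6)) + 66)² = ((-2 + 6) + 66)² = (4 + 66)² = 70² = 4900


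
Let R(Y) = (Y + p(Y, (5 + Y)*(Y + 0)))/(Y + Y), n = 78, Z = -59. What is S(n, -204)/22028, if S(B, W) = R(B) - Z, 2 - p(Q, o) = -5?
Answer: 9289/3436368 ≈ 0.0027031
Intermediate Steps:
p(Q, o) = 7 (p(Q, o) = 2 - 1*(-5) = 2 + 5 = 7)
R(Y) = (7 + Y)/(2*Y) (R(Y) = (Y + 7)/(Y + Y) = (7 + Y)/((2*Y)) = (7 + Y)*(1/(2*Y)) = (7 + Y)/(2*Y))
S(B, W) = 59 + (7 + B)/(2*B) (S(B, W) = (7 + B)/(2*B) - 1*(-59) = (7 + B)/(2*B) + 59 = 59 + (7 + B)/(2*B))
S(n, -204)/22028 = ((7/2)*(1 + 17*78)/78)/22028 = ((7/2)*(1/78)*(1 + 1326))*(1/22028) = ((7/2)*(1/78)*1327)*(1/22028) = (9289/156)*(1/22028) = 9289/3436368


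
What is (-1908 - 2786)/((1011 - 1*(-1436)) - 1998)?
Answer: -4694/449 ≈ -10.454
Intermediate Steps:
(-1908 - 2786)/((1011 - 1*(-1436)) - 1998) = -4694/((1011 + 1436) - 1998) = -4694/(2447 - 1998) = -4694/449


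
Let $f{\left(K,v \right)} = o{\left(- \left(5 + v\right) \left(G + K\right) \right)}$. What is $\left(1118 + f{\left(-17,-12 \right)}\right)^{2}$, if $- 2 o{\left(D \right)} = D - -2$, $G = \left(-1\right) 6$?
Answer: $\frac{5736025}{4} \approx 1.434 \cdot 10^{6}$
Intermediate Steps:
$G = -6$
$o{\left(D \right)} = -1 - \frac{D}{2}$ ($o{\left(D \right)} = - \frac{D - -2}{2} = - \frac{D + 2}{2} = - \frac{2 + D}{2} = -1 - \frac{D}{2}$)
$f{\left(K,v \right)} = -1 + \frac{\left(-6 + K\right) \left(5 + v\right)}{2}$ ($f{\left(K,v \right)} = -1 - \frac{\left(-1\right) \left(5 + v\right) \left(-6 + K\right)}{2} = -1 - \frac{\left(-1\right) \left(-6 + K\right) \left(5 + v\right)}{2} = -1 + \frac{\left(-6 + K\right) \left(5 + v\right)}{2}$)
$\left(1118 + f{\left(-17,-12 \right)}\right)^{2} = \left(1118 + \left(-16 - -36 + \frac{5}{2} \left(-17\right) + \frac{1}{2} \left(-17\right) \left(-12\right)\right)\right)^{2} = \left(1118 + \left(-16 + 36 - \frac{85}{2} + 102\right)\right)^{2} = \left(1118 + \frac{159}{2}\right)^{2} = \left(\frac{2395}{2}\right)^{2} = \frac{5736025}{4}$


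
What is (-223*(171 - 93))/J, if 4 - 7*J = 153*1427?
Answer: 121758/218327 ≈ 0.55769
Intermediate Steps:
J = -218327/7 (J = 4/7 - 153*1427/7 = 4/7 - ⅐*218331 = 4/7 - 218331/7 = -218327/7 ≈ -31190.)
(-223*(171 - 93))/J = (-223*(171 - 93))/(-218327/7) = -223*78*(-7/218327) = -17394*(-7/218327) = 121758/218327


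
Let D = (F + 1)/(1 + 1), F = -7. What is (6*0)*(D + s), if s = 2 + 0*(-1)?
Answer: 0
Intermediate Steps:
D = -3 (D = (-7 + 1)/(1 + 1) = -6/2 = -6*½ = -3)
s = 2 (s = 2 + 0 = 2)
(6*0)*(D + s) = (6*0)*(-3 + 2) = 0*(-1) = 0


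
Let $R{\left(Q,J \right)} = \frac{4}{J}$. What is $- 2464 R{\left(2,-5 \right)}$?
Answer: $\frac{9856}{5} \approx 1971.2$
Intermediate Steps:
$- 2464 R{\left(2,-5 \right)} = - 2464 \frac{4}{-5} = - 2464 \cdot 4 \left(- \frac{1}{5}\right) = \left(-2464\right) \left(- \frac{4}{5}\right) = \frac{9856}{5}$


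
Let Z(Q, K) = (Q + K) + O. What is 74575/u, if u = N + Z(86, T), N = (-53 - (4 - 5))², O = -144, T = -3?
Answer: 74575/2643 ≈ 28.216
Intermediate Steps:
N = 2704 (N = (-53 - 1*(-1))² = (-53 + 1)² = (-52)² = 2704)
Z(Q, K) = -144 + K + Q (Z(Q, K) = (Q + K) - 144 = (K + Q) - 144 = -144 + K + Q)
u = 2643 (u = 2704 + (-144 - 3 + 86) = 2704 - 61 = 2643)
74575/u = 74575/2643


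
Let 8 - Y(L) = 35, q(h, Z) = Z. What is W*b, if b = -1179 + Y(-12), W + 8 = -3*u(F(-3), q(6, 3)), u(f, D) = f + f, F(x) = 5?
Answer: 45828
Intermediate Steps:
Y(L) = -27 (Y(L) = 8 - 1*35 = 8 - 35 = -27)
u(f, D) = 2*f
W = -38 (W = -8 - 6*5 = -8 - 3*10 = -8 - 30 = -38)
b = -1206 (b = -1179 - 27 = -1206)
W*b = -38*(-1206) = 45828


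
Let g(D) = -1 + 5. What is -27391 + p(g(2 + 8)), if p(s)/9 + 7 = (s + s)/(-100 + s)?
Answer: -109819/4 ≈ -27455.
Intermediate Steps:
g(D) = 4
p(s) = -63 + 18*s/(-100 + s) (p(s) = -63 + 9*((s + s)/(-100 + s)) = -63 + 9*((2*s)/(-100 + s)) = -63 + 9*(2*s/(-100 + s)) = -63 + 18*s/(-100 + s))
-27391 + p(g(2 + 8)) = -27391 + 45*(140 - 1*4)/(-100 + 4) = -27391 + 45*(140 - 4)/(-96) = -27391 + 45*(-1/96)*136 = -27391 - 255/4 = -109819/4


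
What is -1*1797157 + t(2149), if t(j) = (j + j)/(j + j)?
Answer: -1797156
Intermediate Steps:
t(j) = 1 (t(j) = (2*j)/((2*j)) = (2*j)*(1/(2*j)) = 1)
-1*1797157 + t(2149) = -1*1797157 + 1 = -1797157 + 1 = -1797156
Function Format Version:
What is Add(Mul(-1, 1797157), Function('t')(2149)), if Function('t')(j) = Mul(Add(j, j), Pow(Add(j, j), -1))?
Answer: -1797156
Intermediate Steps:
Function('t')(j) = 1 (Function('t')(j) = Mul(Mul(2, j), Pow(Mul(2, j), -1)) = Mul(Mul(2, j), Mul(Rational(1, 2), Pow(j, -1))) = 1)
Add(Mul(-1, 1797157), Function('t')(2149)) = Add(Mul(-1, 1797157), 1) = Add(-1797157, 1) = -1797156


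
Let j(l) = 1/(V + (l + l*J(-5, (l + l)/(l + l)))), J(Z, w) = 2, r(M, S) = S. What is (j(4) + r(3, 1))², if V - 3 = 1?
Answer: 289/256 ≈ 1.1289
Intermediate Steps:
V = 4 (V = 3 + 1 = 4)
j(l) = 1/(4 + 3*l) (j(l) = 1/(4 + (l + l*2)) = 1/(4 + (l + 2*l)) = 1/(4 + 3*l))
(j(4) + r(3, 1))² = (1/(4 + 3*4) + 1)² = (1/(4 + 12) + 1)² = (1/16 + 1)² = (17/16)² = 289/256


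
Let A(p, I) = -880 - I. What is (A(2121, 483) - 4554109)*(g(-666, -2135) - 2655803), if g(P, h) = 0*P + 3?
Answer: 12098422537600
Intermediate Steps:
g(P, h) = 3 (g(P, h) = 0 + 3 = 3)
(A(2121, 483) - 4554109)*(g(-666, -2135) - 2655803) = ((-880 - 1*483) - 4554109)*(3 - 2655803) = ((-880 - 483) - 4554109)*(-2655800) = (-1363 - 4554109)*(-2655800) = -4555472*(-2655800) = 12098422537600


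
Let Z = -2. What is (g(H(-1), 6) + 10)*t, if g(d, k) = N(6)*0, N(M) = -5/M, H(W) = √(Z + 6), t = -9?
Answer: -90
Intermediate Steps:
H(W) = 2 (H(W) = √(-2 + 6) = √4 = 2)
g(d, k) = 0 (g(d, k) = -5/6*0 = -5*⅙*0 = -⅚*0 = 0)
(g(H(-1), 6) + 10)*t = (0 + 10)*(-9) = 10*(-9) = -90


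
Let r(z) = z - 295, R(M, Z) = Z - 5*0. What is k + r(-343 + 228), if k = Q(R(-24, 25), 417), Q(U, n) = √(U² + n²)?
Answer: -410 + √174514 ≈ 7.7487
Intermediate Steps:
R(M, Z) = Z (R(M, Z) = Z + 0 = Z)
r(z) = -295 + z
k = √174514 (k = √(25² + 417²) = √(625 + 173889) = √174514 ≈ 417.75)
k + r(-343 + 228) = √174514 + (-295 + (-343 + 228)) = √174514 + (-295 - 115) = √174514 - 410 = -410 + √174514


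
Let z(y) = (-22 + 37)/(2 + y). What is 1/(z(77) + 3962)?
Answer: 79/313013 ≈ 0.00025239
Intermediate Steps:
z(y) = 15/(2 + y)
1/(z(77) + 3962) = 1/(15/(2 + 77) + 3962) = 1/(15/79 + 3962) = 1/(313013/79) = 79/313013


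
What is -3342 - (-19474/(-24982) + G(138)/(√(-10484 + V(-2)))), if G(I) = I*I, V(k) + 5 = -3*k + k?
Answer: -41754659/12491 + 6348*I*√1165/1165 ≈ -3342.8 + 185.98*I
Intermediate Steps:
V(k) = -5 - 2*k (V(k) = -5 + (-3*k + k) = -5 - 2*k)
G(I) = I²
-3342 - (-19474/(-24982) + G(138)/(√(-10484 + V(-2)))) = -3342 - (-19474/(-24982) + 138²/(√(-10484 + (-5 - 2*(-2))))) = -3342 - (-19474*(-1/24982) + 19044/(√(-10484 + (-5 + 4)))) = -3342 - (9737/12491 + 19044/(√(-10484 - 1))) = -3342 - (9737/12491 + 19044/(√(-10485))) = -3342 - (9737/12491 + 19044/((3*I*√1165))) = -3342 - (9737/12491 + 19044*(-I*√1165/3495)) = -3342 - (9737/12491 - 6348*I*√1165/1165) = -3342 + (-9737/12491 + 6348*I*√1165/1165) = -41754659/12491 + 6348*I*√1165/1165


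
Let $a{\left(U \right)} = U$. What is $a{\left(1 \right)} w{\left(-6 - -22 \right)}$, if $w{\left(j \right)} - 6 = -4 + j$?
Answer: $18$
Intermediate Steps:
$w{\left(j \right)} = 2 + j$ ($w{\left(j \right)} = 6 + \left(-4 + j\right) = 2 + j$)
$a{\left(1 \right)} w{\left(-6 - -22 \right)} = 1 \left(2 - -16\right) = 1 \left(2 + \left(-6 + 22\right)\right) = 1 \left(2 + 16\right) = 1 \cdot 18 = 18$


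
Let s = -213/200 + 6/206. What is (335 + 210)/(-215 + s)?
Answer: -11227000/4450339 ≈ -2.5227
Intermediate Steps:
s = -21339/20600 (s = -213*1/200 + 6*(1/206) = -213/200 + 3/103 = -21339/20600 ≈ -1.0359)
(335 + 210)/(-215 + s) = (335 + 210)/(-215 - 21339/20600) = 545/(-4450339/20600) = 545*(-20600/4450339) = -11227000/4450339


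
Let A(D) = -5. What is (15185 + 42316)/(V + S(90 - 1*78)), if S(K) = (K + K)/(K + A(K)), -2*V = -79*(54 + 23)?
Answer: 805014/42629 ≈ 18.884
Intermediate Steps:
V = 6083/2 (V = -(-79)*(54 + 23)/2 = -(-79)*77/2 = -½*(-6083) = 6083/2 ≈ 3041.5)
S(K) = 2*K/(-5 + K) (S(K) = (K + K)/(K - 5) = (2*K)/(-5 + K) = 2*K/(-5 + K))
(15185 + 42316)/(V + S(90 - 1*78)) = (15185 + 42316)/(6083/2 + 2*(90 - 1*78)/(-5 + (90 - 1*78))) = 57501/(6083/2 + 2*(90 - 78)/(-5 + (90 - 78))) = 57501/(6083/2 + 2*12/(-5 + 12)) = 57501/(6083/2 + 2*12/7) = 57501/(6083/2 + 2*12*(⅐)) = 57501/(6083/2 + 24/7) = 57501/(42629/14) = 57501*(14/42629) = 805014/42629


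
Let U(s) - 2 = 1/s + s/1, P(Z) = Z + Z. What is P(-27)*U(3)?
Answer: -288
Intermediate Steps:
P(Z) = 2*Z
U(s) = 2 + s + 1/s (U(s) = 2 + (1/s + s/1) = 2 + (1/s + s*1) = 2 + (1/s + s) = 2 + (s + 1/s) = 2 + s + 1/s)
P(-27)*U(3) = (2*(-27))*(2 + 3 + 1/3) = -54*(2 + 3 + 1/3) = -54*16/3 = -288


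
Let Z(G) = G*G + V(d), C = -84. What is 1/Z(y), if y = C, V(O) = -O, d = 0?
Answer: 1/7056 ≈ 0.00014172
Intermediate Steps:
y = -84
Z(G) = G² (Z(G) = G*G - 1*0 = G² + 0 = G²)
1/Z(y) = 1/((-84)²) = 1/7056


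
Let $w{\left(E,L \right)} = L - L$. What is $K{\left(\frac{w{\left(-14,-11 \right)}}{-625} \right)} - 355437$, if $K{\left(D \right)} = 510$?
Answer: $-354927$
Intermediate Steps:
$w{\left(E,L \right)} = 0$
$K{\left(\frac{w{\left(-14,-11 \right)}}{-625} \right)} - 355437 = 510 - 355437 = -354927$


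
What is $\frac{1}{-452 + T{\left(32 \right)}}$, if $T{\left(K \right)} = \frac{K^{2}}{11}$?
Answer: $- \frac{11}{3948} \approx -0.0027862$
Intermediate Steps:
$T{\left(K \right)} = \frac{K^{2}}{11}$ ($T{\left(K \right)} = K^{2} \cdot \frac{1}{11} = \frac{K^{2}}{11}$)
$\frac{1}{-452 + T{\left(32 \right)}} = \frac{1}{-452 + \frac{32^{2}}{11}} = \frac{1}{-452 + \frac{1}{11} \cdot 1024} = \frac{1}{-452 + \frac{1024}{11}} = \frac{1}{- \frac{3948}{11}} = - \frac{11}{3948}$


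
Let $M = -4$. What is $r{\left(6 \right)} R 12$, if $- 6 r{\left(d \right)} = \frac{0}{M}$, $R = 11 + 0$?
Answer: $0$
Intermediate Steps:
$R = 11$
$r{\left(d \right)} = 0$ ($r{\left(d \right)} = - \frac{0 \frac{1}{-4}}{6} = - \frac{0 \left(- \frac{1}{4}\right)}{6} = \left(- \frac{1}{6}\right) 0 = 0$)
$r{\left(6 \right)} R 12 = 0 \cdot 11 \cdot 12 = 0 \cdot 12 = 0$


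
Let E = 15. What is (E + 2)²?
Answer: 289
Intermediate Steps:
(E + 2)² = (15 + 2)² = 17² = 289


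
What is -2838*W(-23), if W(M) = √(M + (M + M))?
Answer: -2838*I*√69 ≈ -23574.0*I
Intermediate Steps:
W(M) = √3*√M (W(M) = √(M + 2*M) = √(3*M) = √3*√M)
-2838*W(-23) = -2838*√3*√(-23) = -2838*√3*I*√23 = -2838*I*√69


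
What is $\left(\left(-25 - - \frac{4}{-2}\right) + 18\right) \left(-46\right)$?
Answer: $414$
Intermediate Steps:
$\left(\left(-25 - - \frac{4}{-2}\right) + 18\right) \left(-46\right) = \left(\left(-25 - \left(-4\right) \left(- \frac{1}{2}\right)\right) + 18\right) \left(-46\right) = \left(\left(-25 - 2\right) + 18\right) \left(-46\right) = \left(-27 + 18\right) \left(-46\right) = \left(-9\right) \left(-46\right) = 414$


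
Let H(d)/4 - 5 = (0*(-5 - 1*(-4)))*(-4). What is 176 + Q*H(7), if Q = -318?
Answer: -6184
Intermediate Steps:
H(d) = 20 (H(d) = 20 + 4*((0*(-5 - 1*(-4)))*(-4)) = 20 + 4*((0*(-5 + 4))*(-4)) = 20 + 4*((0*(-1))*(-4)) = 20 + 4*(0*(-4)) = 20 + 4*0 = 20 + 0 = 20)
176 + Q*H(7) = 176 - 318*20 = 176 - 6360 = -6184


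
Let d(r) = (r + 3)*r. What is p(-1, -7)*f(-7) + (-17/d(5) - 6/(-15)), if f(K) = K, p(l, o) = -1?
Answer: 279/40 ≈ 6.9750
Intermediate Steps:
d(r) = r*(3 + r) (d(r) = (3 + r)*r = r*(3 + r))
p(-1, -7)*f(-7) + (-17/d(5) - 6/(-15)) = -1*(-7) + (-17*1/(5*(3 + 5)) - 6/(-15)) = 7 + (-17/(5*8) - 6*(-1/15)) = 7 + (-17/40 + ⅖) = 7 - 1/40 = 279/40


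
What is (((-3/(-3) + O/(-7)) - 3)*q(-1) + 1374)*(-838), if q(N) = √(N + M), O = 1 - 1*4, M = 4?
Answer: -1151412 + 9218*√3/7 ≈ -1.1491e+6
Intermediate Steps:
O = -3 (O = 1 - 4 = -3)
q(N) = √(4 + N) (q(N) = √(N + 4) = √(4 + N))
(((-3/(-3) + O/(-7)) - 3)*q(-1) + 1374)*(-838) = (((-3/(-3) - 3/(-7)) - 3)*√(4 - 1) + 1374)*(-838) = (((-3*(-⅓) - 3*(-⅐)) - 3)*√3 + 1374)*(-838) = (((1 + 3/7) - 3)*√3 + 1374)*(-838) = ((10/7 - 3)*√3 + 1374)*(-838) = (-11*√3/7 + 1374)*(-838) = (1374 - 11*√3/7)*(-838) = -1151412 + 9218*√3/7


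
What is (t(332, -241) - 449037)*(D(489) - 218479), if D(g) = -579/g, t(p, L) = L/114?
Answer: 47973906508735/489 ≈ 9.8106e+10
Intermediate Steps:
t(p, L) = L/114 (t(p, L) = L*(1/114) = L/114)
(t(332, -241) - 449037)*(D(489) - 218479) = ((1/114)*(-241) - 449037)*(-579/489 - 218479) = (-241/114 - 449037)*(-579*1/489 - 218479) = -51190459*(-193/163 - 218479)/114 = -51190459/114*(-35612270/163) = 47973906508735/489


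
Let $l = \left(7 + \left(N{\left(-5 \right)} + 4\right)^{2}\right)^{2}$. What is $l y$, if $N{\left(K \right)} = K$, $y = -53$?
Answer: $-3392$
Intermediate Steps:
$l = 64$ ($l = \left(7 + \left(-5 + 4\right)^{2}\right)^{2} = \left(7 + \left(-1\right)^{2}\right)^{2} = \left(7 + 1\right)^{2} = 8^{2} = 64$)
$l y = 64 \left(-53\right) = -3392$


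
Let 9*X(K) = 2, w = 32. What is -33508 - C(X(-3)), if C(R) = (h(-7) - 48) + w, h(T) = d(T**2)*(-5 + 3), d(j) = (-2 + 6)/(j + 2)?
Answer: -1708084/51 ≈ -33492.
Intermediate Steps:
d(j) = 4/(2 + j)
h(T) = -8/(2 + T**2) (h(T) = (4/(2 + T**2))*(-5 + 3) = (4/(2 + T**2))*(-2) = -8/(2 + T**2))
X(K) = 2/9 (X(K) = (1/9)*2 = 2/9)
C(R) = -824/51 (C(R) = (-8/(2 + (-7)**2) - 48) + 32 = (-8/(2 + 49) - 48) + 32 = (-8/51 - 48) + 32 = -2456/51 + 32 = -824/51)
-33508 - C(X(-3)) = -33508 - 1*(-824/51) = -33508 + 824/51 = -1708084/51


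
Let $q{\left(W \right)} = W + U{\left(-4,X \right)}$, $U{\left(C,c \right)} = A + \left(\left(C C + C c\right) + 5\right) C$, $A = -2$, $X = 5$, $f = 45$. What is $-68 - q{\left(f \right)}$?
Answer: $-107$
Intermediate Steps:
$U{\left(C,c \right)} = -2 + C \left(5 + C^{2} + C c\right)$ ($U{\left(C,c \right)} = -2 + \left(\left(C C + C c\right) + 5\right) C = -2 + \left(\left(C^{2} + C c\right) + 5\right) C = -2 + \left(5 + C^{2} + C c\right) C = -2 + C \left(5 + C^{2} + C c\right)$)
$q{\left(W \right)} = -6 + W$ ($q{\left(W \right)} = W + \left(-2 + \left(-4\right)^{3} + 5 \left(-4\right) + 5 \left(-4\right)^{2}\right) = W - 6 = -6 + W$)
$-68 - q{\left(f \right)} = -68 - \left(-6 + 45\right) = -68 - 39 = -107$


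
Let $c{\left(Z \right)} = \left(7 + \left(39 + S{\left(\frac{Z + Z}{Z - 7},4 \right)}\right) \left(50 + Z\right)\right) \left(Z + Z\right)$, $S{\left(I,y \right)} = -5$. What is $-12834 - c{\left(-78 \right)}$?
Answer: $-160254$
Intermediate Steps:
$c{\left(Z \right)} = 2 Z \left(1707 + 34 Z\right)$ ($c{\left(Z \right)} = \left(7 + \left(39 - 5\right) \left(50 + Z\right)\right) \left(Z + Z\right) = \left(7 + 34 \left(50 + Z\right)\right) 2 Z = \left(7 + \left(1700 + 34 Z\right)\right) 2 Z = \left(1707 + 34 Z\right) 2 Z = 2 Z \left(1707 + 34 Z\right)$)
$-12834 - c{\left(-78 \right)} = -12834 - 2 \left(-78\right) \left(1707 + 34 \left(-78\right)\right) = -12834 - 2 \left(-78\right) \left(1707 - 2652\right) = -12834 - 2 \left(-78\right) \left(-945\right) = -12834 - 147420 = -160254$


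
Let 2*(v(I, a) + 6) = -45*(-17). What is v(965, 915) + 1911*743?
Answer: 2840499/2 ≈ 1.4203e+6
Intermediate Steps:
v(I, a) = 753/2 (v(I, a) = -6 + (-45*(-17))/2 = -6 + (1/2)*765 = -6 + 765/2 = 753/2)
v(965, 915) + 1911*743 = 753/2 + 1911*743 = 753/2 + 1419873 = 2840499/2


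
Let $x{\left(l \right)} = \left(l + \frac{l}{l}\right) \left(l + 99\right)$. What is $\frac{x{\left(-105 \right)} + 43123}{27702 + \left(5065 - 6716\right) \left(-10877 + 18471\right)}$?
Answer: $- \frac{3977}{1137272} \approx -0.003497$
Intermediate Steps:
$x{\left(l \right)} = \left(1 + l\right) \left(99 + l\right)$ ($x{\left(l \right)} = \left(l + 1\right) \left(99 + l\right) = \left(1 + l\right) \left(99 + l\right)$)
$\frac{x{\left(-105 \right)} + 43123}{27702 + \left(5065 - 6716\right) \left(-10877 + 18471\right)} = \frac{\left(99 + \left(-105\right)^{2} + 100 \left(-105\right)\right) + 43123}{27702 + \left(5065 - 6716\right) \left(-10877 + 18471\right)} = \frac{\left(99 + 11025 - 10500\right) + 43123}{27702 - 12537694} = \frac{624 + 43123}{27702 - 12537694} = \frac{43747}{-12509992} = 43747 \left(- \frac{1}{12509992}\right) = - \frac{3977}{1137272}$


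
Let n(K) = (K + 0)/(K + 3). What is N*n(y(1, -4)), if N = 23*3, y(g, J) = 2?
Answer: 138/5 ≈ 27.600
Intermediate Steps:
N = 69
n(K) = K/(3 + K)
N*n(y(1, -4)) = 69*(2/(3 + 2)) = 69*(2/5) = 69*(2*(⅕)) = 69*(⅖) = 138/5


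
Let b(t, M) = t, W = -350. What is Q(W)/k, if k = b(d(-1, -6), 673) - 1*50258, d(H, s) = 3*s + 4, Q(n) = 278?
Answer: -139/25136 ≈ -0.0055299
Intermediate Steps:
d(H, s) = 4 + 3*s
k = -50272 (k = (4 + 3*(-6)) - 1*50258 = (4 - 18) - 50258 = -14 - 50258 = -50272)
Q(W)/k = 278/(-50272) = 278*(-1/50272) = -139/25136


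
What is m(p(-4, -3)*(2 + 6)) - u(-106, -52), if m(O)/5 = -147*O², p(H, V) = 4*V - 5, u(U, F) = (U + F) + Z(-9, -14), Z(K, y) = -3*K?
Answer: -13594429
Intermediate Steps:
u(U, F) = 27 + F + U (u(U, F) = (U + F) - 3*(-9) = (F + U) + 27 = 27 + F + U)
p(H, V) = -5 + 4*V
m(O) = -735*O² (m(O) = 5*(-147*O²) = -735*O²)
m(p(-4, -3)*(2 + 6)) - u(-106, -52) = -735*(-5 + 4*(-3))²*(2 + 6)² - (27 - 52 - 106) = -735*64*(-5 - 12)² - 1*(-131) = -735*(-17*8)² + 131 = -735*(-136)² + 131 = -735*18496 + 131 = -13594560 + 131 = -13594429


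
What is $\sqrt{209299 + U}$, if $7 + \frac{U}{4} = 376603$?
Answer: $\sqrt{1715683} \approx 1309.8$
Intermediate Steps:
$U = 1506384$ ($U = -28 + 4 \cdot 376603 = -28 + 1506412 = 1506384$)
$\sqrt{209299 + U} = \sqrt{209299 + 1506384} = \sqrt{1715683}$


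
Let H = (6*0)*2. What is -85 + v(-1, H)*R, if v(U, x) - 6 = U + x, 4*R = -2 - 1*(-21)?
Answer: -245/4 ≈ -61.250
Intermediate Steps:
R = 19/4 (R = (-2 - 1*(-21))/4 = (-2 + 21)/4 = (¼)*19 = 19/4 ≈ 4.7500)
H = 0 (H = 0*2 = 0)
v(U, x) = 6 + U + x (v(U, x) = 6 + (U + x) = 6 + U + x)
-85 + v(-1, H)*R = -85 + (6 - 1 + 0)*(19/4) = -85 + 5*(19/4) = -85 + 95/4 = -245/4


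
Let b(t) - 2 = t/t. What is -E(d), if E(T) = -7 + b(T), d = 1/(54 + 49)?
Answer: 4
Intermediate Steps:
d = 1/103 ≈ 0.0097087
b(t) = 3 (b(t) = 2 + t/t = 2 + 1 = 3)
E(T) = -4 (E(T) = -7 + 3 = -4)
-E(d) = -1*(-4) = 4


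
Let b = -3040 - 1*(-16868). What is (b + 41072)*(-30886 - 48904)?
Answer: -4380471000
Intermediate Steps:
b = 13828 (b = -3040 + 16868 = 13828)
(b + 41072)*(-30886 - 48904) = (13828 + 41072)*(-30886 - 48904) = 54900*(-79790) = -4380471000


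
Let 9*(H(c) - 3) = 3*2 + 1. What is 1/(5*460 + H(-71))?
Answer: 9/20734 ≈ 0.00043407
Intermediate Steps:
H(c) = 34/9 (H(c) = 3 + (3*2 + 1)/9 = 3 + (6 + 1)/9 = 3 + (1/9)*7 = 3 + 7/9 = 34/9)
1/(5*460 + H(-71)) = 1/(5*460 + 34/9) = 1/(2300 + 34/9) = 1/(20734/9) = 9/20734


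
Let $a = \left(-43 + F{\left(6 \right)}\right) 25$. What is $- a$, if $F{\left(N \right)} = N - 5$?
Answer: $1050$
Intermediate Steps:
$F{\left(N \right)} = -5 + N$
$a = -1050$ ($a = \left(-43 + \left(-5 + 6\right)\right) 25 = \left(-43 + 1\right) 25 = \left(-42\right) 25 = -1050$)
$- a = \left(-1\right) \left(-1050\right) = 1050$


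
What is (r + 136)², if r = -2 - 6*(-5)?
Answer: 26896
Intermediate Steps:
r = 28 (r = -2 + 30 = 28)
(r + 136)² = (28 + 136)² = 164² = 26896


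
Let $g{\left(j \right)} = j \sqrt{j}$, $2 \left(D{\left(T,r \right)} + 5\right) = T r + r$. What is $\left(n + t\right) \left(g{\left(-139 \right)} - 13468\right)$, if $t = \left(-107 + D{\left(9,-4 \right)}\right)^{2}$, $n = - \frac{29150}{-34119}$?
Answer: $- \frac{8006976585608}{34119} - \frac{82638086234 i \sqrt{139}}{34119} \approx -2.3468 \cdot 10^{8} - 2.8556 \cdot 10^{7} i$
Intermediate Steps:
$D{\left(T,r \right)} = -5 + \frac{r}{2} + \frac{T r}{2}$ ($D{\left(T,r \right)} = -5 + \frac{T r + r}{2} = -5 + \frac{r + T r}{2} = -5 + \left(\frac{r}{2} + \frac{T r}{2}\right) = -5 + \frac{r}{2} + \frac{T r}{2}$)
$n = \frac{29150}{34119}$ ($n = \left(-29150\right) \left(- \frac{1}{34119}\right) = \frac{29150}{34119} \approx 0.85436$)
$g{\left(j \right)} = j^{\frac{3}{2}}$
$t = 17424$ ($t = \left(-107 + \left(-5 + \frac{1}{2} \left(-4\right) + \frac{1}{2} \cdot 9 \left(-4\right)\right)\right)^{2} = \left(-107 - 25\right)^{2} = \left(-132\right)^{2} = 17424$)
$\left(n + t\right) \left(g{\left(-139 \right)} - 13468\right) = \left(\frac{29150}{34119} + 17424\right) \left(\left(-139\right)^{\frac{3}{2}} - 13468\right) = \frac{594518606 \left(- 139 i \sqrt{139} - 13468\right)}{34119} = \frac{594518606 \left(-13468 - 139 i \sqrt{139}\right)}{34119} = - \frac{8006976585608}{34119} - \frac{82638086234 i \sqrt{139}}{34119}$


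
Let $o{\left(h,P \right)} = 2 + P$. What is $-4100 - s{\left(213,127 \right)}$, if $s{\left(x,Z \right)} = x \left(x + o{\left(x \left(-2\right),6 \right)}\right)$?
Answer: $-51173$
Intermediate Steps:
$s{\left(x,Z \right)} = x \left(8 + x\right)$ ($s{\left(x,Z \right)} = x \left(x + \left(2 + 6\right)\right) = x \left(x + 8\right) = x \left(8 + x\right)$)
$-4100 - s{\left(213,127 \right)} = -4100 - 213 \left(8 + 213\right) = -4100 - 213 \cdot 221 = -4100 - 47073 = -51173$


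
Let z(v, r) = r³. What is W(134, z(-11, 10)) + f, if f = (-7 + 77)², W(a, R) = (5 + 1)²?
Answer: 4936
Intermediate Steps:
W(a, R) = 36 (W(a, R) = 6² = 36)
f = 4900 (f = 70² = 4900)
W(134, z(-11, 10)) + f = 36 + 4900 = 4936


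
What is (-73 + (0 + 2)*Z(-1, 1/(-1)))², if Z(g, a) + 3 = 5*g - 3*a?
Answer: 6889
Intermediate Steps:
Z(g, a) = -3 - 3*a + 5*g (Z(g, a) = -3 + (5*g - 3*a) = -3 + (-3*a + 5*g) = -3 - 3*a + 5*g)
(-73 + (0 + 2)*Z(-1, 1/(-1)))² = (-73 + (0 + 2)*(-3 - 3/(-1) + 5*(-1)))² = (-73 + 2*(-3 - 3*(-1) - 5))² = (-73 + 2*(-3 + 3 - 5))² = (-73 + 2*(-5))² = (-73 - 10)² = (-83)² = 6889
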